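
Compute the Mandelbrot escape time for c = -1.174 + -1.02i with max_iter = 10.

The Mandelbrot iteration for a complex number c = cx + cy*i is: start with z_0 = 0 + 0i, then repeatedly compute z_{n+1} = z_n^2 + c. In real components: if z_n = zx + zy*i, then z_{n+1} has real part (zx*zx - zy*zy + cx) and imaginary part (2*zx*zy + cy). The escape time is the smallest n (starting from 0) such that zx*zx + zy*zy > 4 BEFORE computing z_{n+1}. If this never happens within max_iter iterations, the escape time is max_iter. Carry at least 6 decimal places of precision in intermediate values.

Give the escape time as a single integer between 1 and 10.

z_0 = 0 + 0i, c = -1.1740 + -1.0200i
Iter 1: z = -1.1740 + -1.0200i, |z|^2 = 2.4187
Iter 2: z = -0.8361 + 1.3750i, |z|^2 = 2.5896
Iter 3: z = -2.3654 + -3.3193i, |z|^2 = 16.6128
Escaped at iteration 3

Answer: 3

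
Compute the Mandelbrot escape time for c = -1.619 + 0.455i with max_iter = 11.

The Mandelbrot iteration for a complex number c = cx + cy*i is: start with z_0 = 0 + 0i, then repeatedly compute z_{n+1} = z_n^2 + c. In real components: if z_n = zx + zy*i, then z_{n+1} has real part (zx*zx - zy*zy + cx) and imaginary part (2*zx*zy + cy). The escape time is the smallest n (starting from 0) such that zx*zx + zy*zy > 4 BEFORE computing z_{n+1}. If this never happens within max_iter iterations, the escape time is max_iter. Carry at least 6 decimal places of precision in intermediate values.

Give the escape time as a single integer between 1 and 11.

Answer: 3

Derivation:
z_0 = 0 + 0i, c = -1.6190 + 0.4550i
Iter 1: z = -1.6190 + 0.4550i, |z|^2 = 2.8282
Iter 2: z = 0.7951 + -1.0183i, |z|^2 = 1.6692
Iter 3: z = -2.0237 + -1.1644i, |z|^2 = 5.4510
Escaped at iteration 3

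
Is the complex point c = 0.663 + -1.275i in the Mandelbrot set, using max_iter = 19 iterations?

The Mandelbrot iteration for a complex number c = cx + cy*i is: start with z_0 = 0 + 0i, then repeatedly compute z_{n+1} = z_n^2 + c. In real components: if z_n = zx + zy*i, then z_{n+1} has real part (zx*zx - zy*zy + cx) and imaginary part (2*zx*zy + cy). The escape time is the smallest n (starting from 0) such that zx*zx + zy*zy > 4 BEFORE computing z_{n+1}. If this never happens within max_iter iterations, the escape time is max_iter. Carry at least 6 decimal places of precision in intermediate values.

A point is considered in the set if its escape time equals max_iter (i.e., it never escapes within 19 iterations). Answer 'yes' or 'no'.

Answer: no

Derivation:
z_0 = 0 + 0i, c = 0.6630 + -1.2750i
Iter 1: z = 0.6630 + -1.2750i, |z|^2 = 2.0652
Iter 2: z = -0.5231 + -2.9657i, |z|^2 = 9.0687
Escaped at iteration 2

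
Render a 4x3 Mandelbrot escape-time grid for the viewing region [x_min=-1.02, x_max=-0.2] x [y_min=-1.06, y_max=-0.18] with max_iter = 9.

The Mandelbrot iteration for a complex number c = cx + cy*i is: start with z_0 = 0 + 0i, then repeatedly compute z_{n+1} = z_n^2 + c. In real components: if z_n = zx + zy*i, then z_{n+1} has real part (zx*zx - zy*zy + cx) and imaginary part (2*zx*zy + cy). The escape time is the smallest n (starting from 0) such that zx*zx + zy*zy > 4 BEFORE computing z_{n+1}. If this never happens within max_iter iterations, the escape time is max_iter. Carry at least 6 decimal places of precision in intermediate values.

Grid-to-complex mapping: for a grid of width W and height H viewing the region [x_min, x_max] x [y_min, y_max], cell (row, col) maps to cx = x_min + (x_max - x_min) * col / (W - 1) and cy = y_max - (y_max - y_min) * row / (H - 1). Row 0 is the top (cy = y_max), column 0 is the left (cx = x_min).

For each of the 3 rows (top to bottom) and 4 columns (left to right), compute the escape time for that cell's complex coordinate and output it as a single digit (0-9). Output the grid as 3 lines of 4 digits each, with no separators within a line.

Answer: 9999
4599
3348

Derivation:
(row=0, col=0): c = -1.0200 + -0.1800i → escape time 9
(row=0, col=1): c = -0.7467 + -0.1800i → escape time 9
(row=0, col=2): c = -0.4733 + -0.1800i → escape time 9
(row=0, col=3): c = -0.2000 + -0.1800i → escape time 9
(row=1, col=0): c = -1.0200 + -0.6200i → escape time 4
(row=1, col=1): c = -0.7467 + -0.6200i → escape time 5
(row=1, col=2): c = -0.4733 + -0.6200i → escape time 9
(row=1, col=3): c = -0.2000 + -0.6200i → escape time 9
(row=2, col=0): c = -1.0200 + -1.0600i → escape time 3
(row=2, col=1): c = -0.7467 + -1.0600i → escape time 3
(row=2, col=2): c = -0.4733 + -1.0600i → escape time 4
(row=2, col=3): c = -0.2000 + -1.0600i → escape time 8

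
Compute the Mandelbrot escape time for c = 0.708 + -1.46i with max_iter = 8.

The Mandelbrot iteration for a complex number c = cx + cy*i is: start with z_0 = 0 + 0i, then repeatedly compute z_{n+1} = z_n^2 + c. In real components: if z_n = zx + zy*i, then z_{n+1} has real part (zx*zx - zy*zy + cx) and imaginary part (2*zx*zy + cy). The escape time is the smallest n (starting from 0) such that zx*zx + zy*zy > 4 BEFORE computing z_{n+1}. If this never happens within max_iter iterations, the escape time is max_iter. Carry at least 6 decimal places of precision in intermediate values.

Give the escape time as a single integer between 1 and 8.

z_0 = 0 + 0i, c = 0.7080 + -1.4600i
Iter 1: z = 0.7080 + -1.4600i, |z|^2 = 2.6329
Iter 2: z = -0.9223 + -3.5274i, |z|^2 = 13.2930
Escaped at iteration 2

Answer: 2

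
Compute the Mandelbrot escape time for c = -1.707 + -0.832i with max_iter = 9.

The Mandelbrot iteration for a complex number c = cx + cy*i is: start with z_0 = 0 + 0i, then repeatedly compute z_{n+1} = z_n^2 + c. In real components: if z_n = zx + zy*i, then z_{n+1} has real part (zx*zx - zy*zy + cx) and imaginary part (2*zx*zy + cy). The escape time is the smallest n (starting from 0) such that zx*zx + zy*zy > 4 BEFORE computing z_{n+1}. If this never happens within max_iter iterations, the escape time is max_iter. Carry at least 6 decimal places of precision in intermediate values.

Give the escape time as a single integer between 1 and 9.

Answer: 2

Derivation:
z_0 = 0 + 0i, c = -1.7070 + -0.8320i
Iter 1: z = -1.7070 + -0.8320i, |z|^2 = 3.6061
Iter 2: z = 0.5146 + 2.0084i, |z|^2 = 4.2987
Escaped at iteration 2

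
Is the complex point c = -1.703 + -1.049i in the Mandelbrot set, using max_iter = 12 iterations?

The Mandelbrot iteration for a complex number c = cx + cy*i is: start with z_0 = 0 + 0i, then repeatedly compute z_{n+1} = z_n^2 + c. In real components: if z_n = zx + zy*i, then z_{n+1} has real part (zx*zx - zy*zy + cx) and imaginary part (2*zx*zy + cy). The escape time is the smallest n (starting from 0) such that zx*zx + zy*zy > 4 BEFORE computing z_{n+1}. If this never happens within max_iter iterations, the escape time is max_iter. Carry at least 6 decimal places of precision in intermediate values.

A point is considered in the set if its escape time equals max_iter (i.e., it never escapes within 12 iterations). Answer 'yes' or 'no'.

z_0 = 0 + 0i, c = -1.7030 + -1.0490i
Iter 1: z = -1.7030 + -1.0490i, |z|^2 = 4.0006
Escaped at iteration 1

Answer: no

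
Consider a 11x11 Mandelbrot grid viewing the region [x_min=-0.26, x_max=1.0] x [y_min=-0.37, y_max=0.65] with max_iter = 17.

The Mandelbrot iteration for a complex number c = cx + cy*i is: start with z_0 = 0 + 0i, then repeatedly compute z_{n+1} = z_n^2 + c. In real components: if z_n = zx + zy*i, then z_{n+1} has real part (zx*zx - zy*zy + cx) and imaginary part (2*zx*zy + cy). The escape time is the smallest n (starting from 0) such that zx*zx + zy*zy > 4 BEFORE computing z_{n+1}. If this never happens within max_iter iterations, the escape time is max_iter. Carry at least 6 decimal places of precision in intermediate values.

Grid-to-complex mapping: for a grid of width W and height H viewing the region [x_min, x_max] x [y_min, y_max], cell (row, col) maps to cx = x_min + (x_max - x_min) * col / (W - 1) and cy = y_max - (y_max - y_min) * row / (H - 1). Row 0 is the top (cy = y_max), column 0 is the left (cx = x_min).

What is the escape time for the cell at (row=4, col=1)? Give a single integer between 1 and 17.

Answer: 17

Derivation:
z_0 = 0 + 0i, c = -0.1340 + 0.2420i
Iter 1: z = -0.1340 + 0.2420i, |z|^2 = 0.0765
Iter 2: z = -0.1746 + 0.1771i, |z|^2 = 0.0619
Iter 3: z = -0.1349 + 0.1801i, |z|^2 = 0.0506
Iter 4: z = -0.1483 + 0.1934i, |z|^2 = 0.0594
Iter 5: z = -0.1494 + 0.1847i, |z|^2 = 0.0564
Iter 6: z = -0.1458 + 0.1868i, |z|^2 = 0.0561
Iter 7: z = -0.1477 + 0.1875i, |z|^2 = 0.0570
Iter 8: z = -0.1474 + 0.1866i, |z|^2 = 0.0565
Iter 9: z = -0.1471 + 0.1870i, |z|^2 = 0.0566
Iter 10: z = -0.1473 + 0.1870i, |z|^2 = 0.0567
Iter 11: z = -0.1473 + 0.1869i, |z|^2 = 0.0566
Iter 12: z = -0.1472 + 0.1870i, |z|^2 = 0.0566
Iter 13: z = -0.1473 + 0.1869i, |z|^2 = 0.0566
Iter 14: z = -0.1473 + 0.1869i, |z|^2 = 0.0566
Iter 15: z = -0.1473 + 0.1869i, |z|^2 = 0.0566
Iter 16: z = -0.1473 + 0.1869i, |z|^2 = 0.0566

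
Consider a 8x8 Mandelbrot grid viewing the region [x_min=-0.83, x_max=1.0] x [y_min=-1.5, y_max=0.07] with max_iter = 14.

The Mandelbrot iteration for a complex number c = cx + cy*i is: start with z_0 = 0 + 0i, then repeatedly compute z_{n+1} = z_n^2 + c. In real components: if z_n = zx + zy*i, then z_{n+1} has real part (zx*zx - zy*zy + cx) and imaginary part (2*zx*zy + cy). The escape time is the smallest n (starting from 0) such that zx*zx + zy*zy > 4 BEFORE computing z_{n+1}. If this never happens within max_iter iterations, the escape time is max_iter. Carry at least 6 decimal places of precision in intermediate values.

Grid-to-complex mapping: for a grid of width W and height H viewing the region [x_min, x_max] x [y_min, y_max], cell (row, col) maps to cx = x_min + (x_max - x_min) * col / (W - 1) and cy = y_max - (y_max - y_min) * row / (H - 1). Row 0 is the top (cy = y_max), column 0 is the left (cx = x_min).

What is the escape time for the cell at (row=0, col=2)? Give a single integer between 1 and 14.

z_0 = 0 + 0i, c = -0.3071 + 0.0700i
Iter 1: z = -0.3071 + 0.0700i, |z|^2 = 0.0992
Iter 2: z = -0.2177 + 0.0270i, |z|^2 = 0.0481
Iter 3: z = -0.2605 + 0.0582i, |z|^2 = 0.0712
Iter 4: z = -0.2427 + 0.0397i, |z|^2 = 0.0605
Iter 5: z = -0.2498 + 0.0508i, |z|^2 = 0.0650
Iter 6: z = -0.2473 + 0.0446i, |z|^2 = 0.0632
Iter 7: z = -0.2480 + 0.0479i, |z|^2 = 0.0638
Iter 8: z = -0.2479 + 0.0462i, |z|^2 = 0.0636
Iter 9: z = -0.2478 + 0.0471i, |z|^2 = 0.0636
Iter 10: z = -0.2480 + 0.0467i, |z|^2 = 0.0637
Iter 11: z = -0.2478 + 0.0469i, |z|^2 = 0.0636
Iter 12: z = -0.2479 + 0.0468i, |z|^2 = 0.0636
Iter 13: z = -0.2479 + 0.0468i, |z|^2 = 0.0636

Answer: 14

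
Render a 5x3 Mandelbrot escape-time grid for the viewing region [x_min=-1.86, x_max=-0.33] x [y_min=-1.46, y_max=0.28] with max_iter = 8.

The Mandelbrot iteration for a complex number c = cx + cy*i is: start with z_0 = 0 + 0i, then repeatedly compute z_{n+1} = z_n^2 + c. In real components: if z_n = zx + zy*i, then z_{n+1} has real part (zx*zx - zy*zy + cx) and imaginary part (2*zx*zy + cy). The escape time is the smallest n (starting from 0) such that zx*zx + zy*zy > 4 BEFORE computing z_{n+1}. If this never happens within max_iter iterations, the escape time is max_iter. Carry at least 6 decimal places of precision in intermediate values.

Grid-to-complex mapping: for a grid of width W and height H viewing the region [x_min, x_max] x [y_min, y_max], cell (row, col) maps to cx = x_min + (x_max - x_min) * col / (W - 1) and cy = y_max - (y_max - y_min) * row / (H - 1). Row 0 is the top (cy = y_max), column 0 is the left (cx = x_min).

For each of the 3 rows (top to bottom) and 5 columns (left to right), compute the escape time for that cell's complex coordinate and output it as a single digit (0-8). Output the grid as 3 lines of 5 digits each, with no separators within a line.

Answer: 35888
23468
11222

Derivation:
(row=0, col=0): c = -1.8600 + 0.2800i → escape time 3
(row=0, col=1): c = -1.4775 + 0.2800i → escape time 5
(row=0, col=2): c = -1.0950 + 0.2800i → escape time 8
(row=0, col=3): c = -0.7125 + 0.2800i → escape time 8
(row=0, col=4): c = -0.3300 + 0.2800i → escape time 8
(row=1, col=0): c = -1.8600 + -0.5900i → escape time 2
(row=1, col=1): c = -1.4775 + -0.5900i → escape time 3
(row=1, col=2): c = -1.0950 + -0.5900i → escape time 4
(row=1, col=3): c = -0.7125 + -0.5900i → escape time 6
(row=1, col=4): c = -0.3300 + -0.5900i → escape time 8
(row=2, col=0): c = -1.8600 + -1.4600i → escape time 1
(row=2, col=1): c = -1.4775 + -1.4600i → escape time 1
(row=2, col=2): c = -1.0950 + -1.4600i → escape time 2
(row=2, col=3): c = -0.7125 + -1.4600i → escape time 2
(row=2, col=4): c = -0.3300 + -1.4600i → escape time 2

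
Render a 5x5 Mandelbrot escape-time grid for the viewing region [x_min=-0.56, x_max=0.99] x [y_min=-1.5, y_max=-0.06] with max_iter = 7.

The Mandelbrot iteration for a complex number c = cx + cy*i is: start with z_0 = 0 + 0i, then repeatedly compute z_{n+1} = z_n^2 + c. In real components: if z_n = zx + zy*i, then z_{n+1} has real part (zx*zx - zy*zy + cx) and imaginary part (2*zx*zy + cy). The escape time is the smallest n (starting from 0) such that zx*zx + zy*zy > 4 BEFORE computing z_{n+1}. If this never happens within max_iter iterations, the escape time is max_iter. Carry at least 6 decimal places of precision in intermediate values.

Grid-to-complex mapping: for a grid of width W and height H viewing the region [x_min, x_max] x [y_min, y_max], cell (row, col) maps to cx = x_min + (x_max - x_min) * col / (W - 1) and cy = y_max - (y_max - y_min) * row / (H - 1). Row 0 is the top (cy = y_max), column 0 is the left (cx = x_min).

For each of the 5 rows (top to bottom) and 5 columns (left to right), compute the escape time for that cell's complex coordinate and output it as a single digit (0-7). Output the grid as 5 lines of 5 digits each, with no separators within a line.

Answer: 77743
77742
57532
35322
22222

Derivation:
(row=0, col=0): c = -0.5600 + -0.0600i → escape time 7
(row=0, col=1): c = -0.1725 + -0.0600i → escape time 7
(row=0, col=2): c = 0.2150 + -0.0600i → escape time 7
(row=0, col=3): c = 0.6025 + -0.0600i → escape time 4
(row=0, col=4): c = 0.9900 + -0.0600i → escape time 3
(row=1, col=0): c = -0.5600 + -0.4200i → escape time 7
(row=1, col=1): c = -0.1725 + -0.4200i → escape time 7
(row=1, col=2): c = 0.2150 + -0.4200i → escape time 7
(row=1, col=3): c = 0.6025 + -0.4200i → escape time 4
(row=1, col=4): c = 0.9900 + -0.4200i → escape time 2
(row=2, col=0): c = -0.5600 + -0.7800i → escape time 5
(row=2, col=1): c = -0.1725 + -0.7800i → escape time 7
(row=2, col=2): c = 0.2150 + -0.7800i → escape time 5
(row=2, col=3): c = 0.6025 + -0.7800i → escape time 3
(row=2, col=4): c = 0.9900 + -0.7800i → escape time 2
(row=3, col=0): c = -0.5600 + -1.1400i → escape time 3
(row=3, col=1): c = -0.1725 + -1.1400i → escape time 5
(row=3, col=2): c = 0.2150 + -1.1400i → escape time 3
(row=3, col=3): c = 0.6025 + -1.1400i → escape time 2
(row=3, col=4): c = 0.9900 + -1.1400i → escape time 2
(row=4, col=0): c = -0.5600 + -1.5000i → escape time 2
(row=4, col=1): c = -0.1725 + -1.5000i → escape time 2
(row=4, col=2): c = 0.2150 + -1.5000i → escape time 2
(row=4, col=3): c = 0.6025 + -1.5000i → escape time 2
(row=4, col=4): c = 0.9900 + -1.5000i → escape time 2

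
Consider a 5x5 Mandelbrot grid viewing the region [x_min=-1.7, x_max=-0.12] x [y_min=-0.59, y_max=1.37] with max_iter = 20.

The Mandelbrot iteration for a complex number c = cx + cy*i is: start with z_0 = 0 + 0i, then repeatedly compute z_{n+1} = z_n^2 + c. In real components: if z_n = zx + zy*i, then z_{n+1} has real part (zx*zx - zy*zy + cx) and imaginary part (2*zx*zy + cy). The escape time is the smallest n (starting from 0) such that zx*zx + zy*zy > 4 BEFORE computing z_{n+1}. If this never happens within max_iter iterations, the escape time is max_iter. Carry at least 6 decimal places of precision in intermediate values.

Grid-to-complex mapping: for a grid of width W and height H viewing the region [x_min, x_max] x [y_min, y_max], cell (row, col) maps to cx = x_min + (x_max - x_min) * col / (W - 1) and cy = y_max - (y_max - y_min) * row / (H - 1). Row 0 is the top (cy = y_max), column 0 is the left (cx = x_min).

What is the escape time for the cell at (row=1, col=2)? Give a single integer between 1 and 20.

Answer: 3

Derivation:
z_0 = 0 + 0i, c = -0.9100 + 0.8800i
Iter 1: z = -0.9100 + 0.8800i, |z|^2 = 1.6025
Iter 2: z = -0.8563 + -0.7216i, |z|^2 = 1.2540
Iter 3: z = -0.6975 + 2.1158i, |z|^2 = 4.9631
Escaped at iteration 3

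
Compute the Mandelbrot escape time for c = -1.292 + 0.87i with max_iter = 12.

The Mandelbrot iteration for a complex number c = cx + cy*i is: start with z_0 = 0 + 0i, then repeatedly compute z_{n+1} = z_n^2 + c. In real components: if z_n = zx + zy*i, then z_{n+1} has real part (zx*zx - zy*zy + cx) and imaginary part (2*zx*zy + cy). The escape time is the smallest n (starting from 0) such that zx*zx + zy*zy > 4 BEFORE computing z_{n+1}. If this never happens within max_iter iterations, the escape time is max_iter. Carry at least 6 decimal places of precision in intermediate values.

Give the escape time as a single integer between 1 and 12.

Answer: 3

Derivation:
z_0 = 0 + 0i, c = -1.2920 + 0.8700i
Iter 1: z = -1.2920 + 0.8700i, |z|^2 = 2.4262
Iter 2: z = -0.3796 + -1.3781i, |z|^2 = 2.0432
Iter 3: z = -3.0470 + 1.9163i, |z|^2 = 12.9564
Escaped at iteration 3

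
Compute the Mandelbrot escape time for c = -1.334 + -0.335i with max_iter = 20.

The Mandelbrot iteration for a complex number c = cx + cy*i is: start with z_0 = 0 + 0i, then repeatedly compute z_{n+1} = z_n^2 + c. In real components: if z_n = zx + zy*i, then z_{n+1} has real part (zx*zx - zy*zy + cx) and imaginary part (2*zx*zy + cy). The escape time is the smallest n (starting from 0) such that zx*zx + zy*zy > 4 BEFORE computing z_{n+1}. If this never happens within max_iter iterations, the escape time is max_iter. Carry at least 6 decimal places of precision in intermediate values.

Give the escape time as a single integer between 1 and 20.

Answer: 6

Derivation:
z_0 = 0 + 0i, c = -1.3340 + -0.3350i
Iter 1: z = -1.3340 + -0.3350i, |z|^2 = 1.8918
Iter 2: z = 0.3333 + 0.5588i, |z|^2 = 0.4233
Iter 3: z = -1.5351 + 0.0375i, |z|^2 = 2.3580
Iter 4: z = 1.0212 + -0.4502i, |z|^2 = 1.2455
Iter 5: z = -0.4938 + -1.2545i, |z|^2 = 1.8175
Iter 6: z = -2.6638 + 0.9039i, |z|^2 = 7.9131
Escaped at iteration 6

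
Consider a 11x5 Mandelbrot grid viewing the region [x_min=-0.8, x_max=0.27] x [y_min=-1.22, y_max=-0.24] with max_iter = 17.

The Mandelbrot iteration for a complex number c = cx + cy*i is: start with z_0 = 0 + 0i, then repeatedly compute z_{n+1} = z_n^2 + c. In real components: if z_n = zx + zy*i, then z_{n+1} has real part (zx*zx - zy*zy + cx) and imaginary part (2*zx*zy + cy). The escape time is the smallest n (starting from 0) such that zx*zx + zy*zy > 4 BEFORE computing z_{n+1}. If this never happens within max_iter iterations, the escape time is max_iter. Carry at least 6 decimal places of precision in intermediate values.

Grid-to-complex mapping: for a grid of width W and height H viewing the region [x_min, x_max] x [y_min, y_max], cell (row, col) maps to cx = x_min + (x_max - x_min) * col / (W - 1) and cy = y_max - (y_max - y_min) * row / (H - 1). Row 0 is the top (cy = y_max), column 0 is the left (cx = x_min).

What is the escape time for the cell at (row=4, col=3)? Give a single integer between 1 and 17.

Answer: 3

Derivation:
z_0 = 0 + 0i, c = -0.4790 + -1.2200i
Iter 1: z = -0.4790 + -1.2200i, |z|^2 = 1.7178
Iter 2: z = -1.7380 + -0.0512i, |z|^2 = 3.0231
Iter 3: z = 2.5389 + -1.0419i, |z|^2 = 7.5314
Escaped at iteration 3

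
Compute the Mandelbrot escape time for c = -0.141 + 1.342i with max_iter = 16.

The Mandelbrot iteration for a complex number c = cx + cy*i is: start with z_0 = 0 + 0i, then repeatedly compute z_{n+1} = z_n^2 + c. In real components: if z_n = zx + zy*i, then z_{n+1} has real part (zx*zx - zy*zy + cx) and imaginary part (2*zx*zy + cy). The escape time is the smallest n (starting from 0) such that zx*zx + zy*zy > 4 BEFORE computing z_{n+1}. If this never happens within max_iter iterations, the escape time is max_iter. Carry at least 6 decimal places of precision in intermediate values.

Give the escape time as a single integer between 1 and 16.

z_0 = 0 + 0i, c = -0.1410 + 1.3420i
Iter 1: z = -0.1410 + 1.3420i, |z|^2 = 1.8208
Iter 2: z = -1.9221 + 0.9636i, |z|^2 = 4.6228
Escaped at iteration 2

Answer: 2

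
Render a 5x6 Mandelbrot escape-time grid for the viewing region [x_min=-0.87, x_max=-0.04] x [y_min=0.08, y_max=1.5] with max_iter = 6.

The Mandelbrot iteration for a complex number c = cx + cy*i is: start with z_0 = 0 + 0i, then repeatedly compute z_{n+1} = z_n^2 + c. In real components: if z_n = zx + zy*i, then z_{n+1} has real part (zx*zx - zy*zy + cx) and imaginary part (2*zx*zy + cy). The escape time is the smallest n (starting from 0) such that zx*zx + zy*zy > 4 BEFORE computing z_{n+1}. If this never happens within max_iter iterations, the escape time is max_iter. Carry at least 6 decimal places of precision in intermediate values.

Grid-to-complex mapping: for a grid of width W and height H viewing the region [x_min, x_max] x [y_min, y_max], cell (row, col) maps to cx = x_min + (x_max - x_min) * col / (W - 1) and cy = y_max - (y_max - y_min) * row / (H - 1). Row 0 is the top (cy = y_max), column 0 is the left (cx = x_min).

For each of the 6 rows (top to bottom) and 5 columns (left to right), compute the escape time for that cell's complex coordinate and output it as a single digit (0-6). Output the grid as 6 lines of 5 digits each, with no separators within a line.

Answer: 22222
33333
34466
56666
66666
66666

Derivation:
(row=0, col=0): c = -0.8700 + 1.5000i → escape time 2
(row=0, col=1): c = -0.6625 + 1.5000i → escape time 2
(row=0, col=2): c = -0.4550 + 1.5000i → escape time 2
(row=0, col=3): c = -0.2475 + 1.5000i → escape time 2
(row=0, col=4): c = -0.0400 + 1.5000i → escape time 2
(row=1, col=0): c = -0.8700 + 1.2160i → escape time 3
(row=1, col=1): c = -0.6625 + 1.2160i → escape time 3
(row=1, col=2): c = -0.4550 + 1.2160i → escape time 3
(row=1, col=3): c = -0.2475 + 1.2160i → escape time 3
(row=1, col=4): c = -0.0400 + 1.2160i → escape time 3
(row=2, col=0): c = -0.8700 + 0.9320i → escape time 3
(row=2, col=1): c = -0.6625 + 0.9320i → escape time 4
(row=2, col=2): c = -0.4550 + 0.9320i → escape time 4
(row=2, col=3): c = -0.2475 + 0.9320i → escape time 6
(row=2, col=4): c = -0.0400 + 0.9320i → escape time 6
(row=3, col=0): c = -0.8700 + 0.6480i → escape time 5
(row=3, col=1): c = -0.6625 + 0.6480i → escape time 6
(row=3, col=2): c = -0.4550 + 0.6480i → escape time 6
(row=3, col=3): c = -0.2475 + 0.6480i → escape time 6
(row=3, col=4): c = -0.0400 + 0.6480i → escape time 6
(row=4, col=0): c = -0.8700 + 0.3640i → escape time 6
(row=4, col=1): c = -0.6625 + 0.3640i → escape time 6
(row=4, col=2): c = -0.4550 + 0.3640i → escape time 6
(row=4, col=3): c = -0.2475 + 0.3640i → escape time 6
(row=4, col=4): c = -0.0400 + 0.3640i → escape time 6
(row=5, col=0): c = -0.8700 + 0.0800i → escape time 6
(row=5, col=1): c = -0.6625 + 0.0800i → escape time 6
(row=5, col=2): c = -0.4550 + 0.0800i → escape time 6
(row=5, col=3): c = -0.2475 + 0.0800i → escape time 6
(row=5, col=4): c = -0.0400 + 0.0800i → escape time 6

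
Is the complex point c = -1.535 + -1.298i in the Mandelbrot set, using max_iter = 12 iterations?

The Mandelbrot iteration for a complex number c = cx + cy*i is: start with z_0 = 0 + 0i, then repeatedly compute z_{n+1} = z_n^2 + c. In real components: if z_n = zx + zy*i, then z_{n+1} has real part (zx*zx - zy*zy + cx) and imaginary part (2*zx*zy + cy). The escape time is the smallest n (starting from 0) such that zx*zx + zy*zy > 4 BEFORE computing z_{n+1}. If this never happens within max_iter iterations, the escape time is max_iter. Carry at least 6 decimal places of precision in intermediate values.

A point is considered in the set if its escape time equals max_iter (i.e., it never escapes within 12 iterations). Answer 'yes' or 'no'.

Answer: no

Derivation:
z_0 = 0 + 0i, c = -1.5350 + -1.2980i
Iter 1: z = -1.5350 + -1.2980i, |z|^2 = 4.0410
Escaped at iteration 1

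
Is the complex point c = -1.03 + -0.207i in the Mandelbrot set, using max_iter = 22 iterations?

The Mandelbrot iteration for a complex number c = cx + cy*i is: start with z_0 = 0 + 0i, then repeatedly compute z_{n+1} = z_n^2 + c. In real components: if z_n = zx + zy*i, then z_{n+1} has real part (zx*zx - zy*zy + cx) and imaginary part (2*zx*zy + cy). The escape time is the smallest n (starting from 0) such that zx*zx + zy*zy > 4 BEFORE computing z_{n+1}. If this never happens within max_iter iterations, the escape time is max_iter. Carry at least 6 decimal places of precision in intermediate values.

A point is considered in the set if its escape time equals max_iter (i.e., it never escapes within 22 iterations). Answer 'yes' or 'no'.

z_0 = 0 + 0i, c = -1.0300 + -0.2070i
Iter 1: z = -1.0300 + -0.2070i, |z|^2 = 1.1037
Iter 2: z = -0.0119 + 0.2194i, |z|^2 = 0.0483
Iter 3: z = -1.0780 + -0.2122i, |z|^2 = 1.2071
Iter 4: z = 0.0870 + 0.2506i, |z|^2 = 0.0704
Iter 5: z = -1.0852 + -0.1634i, |z|^2 = 1.2044
Iter 6: z = 0.1210 + 0.1476i, |z|^2 = 0.0364
Iter 7: z = -1.0371 + -0.1713i, |z|^2 = 1.1050
Iter 8: z = 0.0163 + 0.1483i, |z|^2 = 0.0223
Iter 9: z = -1.0517 + -0.2022i, |z|^2 = 1.1470
Iter 10: z = 0.0352 + 0.2182i, |z|^2 = 0.0489
Iter 11: z = -1.0764 + -0.1916i, |z|^2 = 1.1953
Iter 12: z = 0.0919 + 0.2055i, |z|^2 = 0.0507
Iter 13: z = -1.0638 + -0.1692i, |z|^2 = 1.1603
Iter 14: z = 0.0730 + 0.1531i, |z|^2 = 0.0288
Iter 15: z = -1.0481 + -0.1846i, |z|^2 = 1.1326
Iter 16: z = 0.0344 + 0.1801i, |z|^2 = 0.0336
Iter 17: z = -1.0612 + -0.1946i, |z|^2 = 1.1641
Iter 18: z = 0.0584 + 0.2060i, |z|^2 = 0.0459
Iter 19: z = -1.0691 + -0.1830i, |z|^2 = 1.1763
Iter 20: z = 0.0794 + 0.1842i, |z|^2 = 0.0402
Iter 21: z = -1.0576 + -0.1778i, |z|^2 = 1.1501
Did not escape in 22 iterations → in set

Answer: yes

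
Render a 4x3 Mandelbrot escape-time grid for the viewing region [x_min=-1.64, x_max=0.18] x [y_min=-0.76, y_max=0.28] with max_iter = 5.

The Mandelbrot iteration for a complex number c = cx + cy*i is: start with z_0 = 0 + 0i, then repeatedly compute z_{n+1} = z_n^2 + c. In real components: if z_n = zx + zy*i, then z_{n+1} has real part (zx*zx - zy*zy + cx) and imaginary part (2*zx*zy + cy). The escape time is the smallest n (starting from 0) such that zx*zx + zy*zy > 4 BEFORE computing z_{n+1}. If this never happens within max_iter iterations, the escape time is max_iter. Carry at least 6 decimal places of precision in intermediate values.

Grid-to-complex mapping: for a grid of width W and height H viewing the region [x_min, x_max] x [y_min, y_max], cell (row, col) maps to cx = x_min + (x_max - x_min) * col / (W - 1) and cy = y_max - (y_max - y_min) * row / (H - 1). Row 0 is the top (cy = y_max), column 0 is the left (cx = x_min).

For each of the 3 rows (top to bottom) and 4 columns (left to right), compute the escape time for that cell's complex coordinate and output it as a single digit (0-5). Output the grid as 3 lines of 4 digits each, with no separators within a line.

Answer: 4555
4555
3355

Derivation:
(row=0, col=0): c = -1.6400 + 0.2800i → escape time 4
(row=0, col=1): c = -1.0333 + 0.2800i → escape time 5
(row=0, col=2): c = -0.4267 + 0.2800i → escape time 5
(row=0, col=3): c = 0.1800 + 0.2800i → escape time 5
(row=1, col=0): c = -1.6400 + -0.2400i → escape time 4
(row=1, col=1): c = -1.0333 + -0.2400i → escape time 5
(row=1, col=2): c = -0.4267 + -0.2400i → escape time 5
(row=1, col=3): c = 0.1800 + -0.2400i → escape time 5
(row=2, col=0): c = -1.6400 + -0.7600i → escape time 3
(row=2, col=1): c = -1.0333 + -0.7600i → escape time 3
(row=2, col=2): c = -0.4267 + -0.7600i → escape time 5
(row=2, col=3): c = 0.1800 + -0.7600i → escape time 5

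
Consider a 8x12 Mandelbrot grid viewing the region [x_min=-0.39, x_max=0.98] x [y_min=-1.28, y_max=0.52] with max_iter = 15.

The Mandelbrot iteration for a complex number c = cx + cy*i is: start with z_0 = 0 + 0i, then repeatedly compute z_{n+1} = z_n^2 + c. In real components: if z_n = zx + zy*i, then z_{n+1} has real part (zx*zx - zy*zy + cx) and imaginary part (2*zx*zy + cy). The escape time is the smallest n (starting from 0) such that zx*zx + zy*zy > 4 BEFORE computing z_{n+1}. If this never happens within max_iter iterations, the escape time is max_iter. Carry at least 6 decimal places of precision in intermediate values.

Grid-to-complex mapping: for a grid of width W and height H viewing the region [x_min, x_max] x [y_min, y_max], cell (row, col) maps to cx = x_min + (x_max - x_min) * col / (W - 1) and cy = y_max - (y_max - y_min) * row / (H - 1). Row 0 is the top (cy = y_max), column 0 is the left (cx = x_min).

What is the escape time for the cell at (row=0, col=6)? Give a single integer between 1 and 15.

Answer: 3

Derivation:
z_0 = 0 + 0i, c = 0.7843 + 0.5200i
Iter 1: z = 0.7843 + 0.5200i, |z|^2 = 0.8855
Iter 2: z = 1.1290 + 1.3357i, |z|^2 = 3.0586
Iter 3: z = 0.2749 + 3.5359i, |z|^2 = 12.5781
Escaped at iteration 3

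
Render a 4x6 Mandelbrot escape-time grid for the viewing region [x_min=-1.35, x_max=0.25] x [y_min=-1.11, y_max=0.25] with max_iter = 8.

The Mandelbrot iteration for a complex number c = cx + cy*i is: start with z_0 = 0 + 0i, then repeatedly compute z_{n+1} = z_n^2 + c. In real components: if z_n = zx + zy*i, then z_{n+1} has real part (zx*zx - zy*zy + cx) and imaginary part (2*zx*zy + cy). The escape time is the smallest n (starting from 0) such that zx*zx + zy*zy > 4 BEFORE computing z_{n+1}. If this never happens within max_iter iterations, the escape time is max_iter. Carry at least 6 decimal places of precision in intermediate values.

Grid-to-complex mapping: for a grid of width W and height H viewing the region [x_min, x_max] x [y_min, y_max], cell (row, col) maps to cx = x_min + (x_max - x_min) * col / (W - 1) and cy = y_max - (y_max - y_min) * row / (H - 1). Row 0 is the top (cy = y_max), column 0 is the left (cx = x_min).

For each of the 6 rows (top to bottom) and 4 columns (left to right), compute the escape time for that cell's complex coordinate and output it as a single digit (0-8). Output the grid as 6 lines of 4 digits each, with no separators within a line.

Answer: 7888
8888
6888
3588
3485
2343

Derivation:
(row=0, col=0): c = -1.3500 + 0.2500i → escape time 7
(row=0, col=1): c = -0.8167 + 0.2500i → escape time 8
(row=0, col=2): c = -0.2833 + 0.2500i → escape time 8
(row=0, col=3): c = 0.2500 + 0.2500i → escape time 8
(row=1, col=0): c = -1.3500 + -0.0220i → escape time 8
(row=1, col=1): c = -0.8167 + -0.0220i → escape time 8
(row=1, col=2): c = -0.2833 + -0.0220i → escape time 8
(row=1, col=3): c = 0.2500 + -0.0220i → escape time 8
(row=2, col=0): c = -1.3500 + -0.2940i → escape time 6
(row=2, col=1): c = -0.8167 + -0.2940i → escape time 8
(row=2, col=2): c = -0.2833 + -0.2940i → escape time 8
(row=2, col=3): c = 0.2500 + -0.2940i → escape time 8
(row=3, col=0): c = -1.3500 + -0.5660i → escape time 3
(row=3, col=1): c = -0.8167 + -0.5660i → escape time 5
(row=3, col=2): c = -0.2833 + -0.5660i → escape time 8
(row=3, col=3): c = 0.2500 + -0.5660i → escape time 8
(row=4, col=0): c = -1.3500 + -0.8380i → escape time 3
(row=4, col=1): c = -0.8167 + -0.8380i → escape time 4
(row=4, col=2): c = -0.2833 + -0.8380i → escape time 8
(row=4, col=3): c = 0.2500 + -0.8380i → escape time 5
(row=5, col=0): c = -1.3500 + -1.1100i → escape time 2
(row=5, col=1): c = -0.8167 + -1.1100i → escape time 3
(row=5, col=2): c = -0.2833 + -1.1100i → escape time 4
(row=5, col=3): c = 0.2500 + -1.1100i → escape time 3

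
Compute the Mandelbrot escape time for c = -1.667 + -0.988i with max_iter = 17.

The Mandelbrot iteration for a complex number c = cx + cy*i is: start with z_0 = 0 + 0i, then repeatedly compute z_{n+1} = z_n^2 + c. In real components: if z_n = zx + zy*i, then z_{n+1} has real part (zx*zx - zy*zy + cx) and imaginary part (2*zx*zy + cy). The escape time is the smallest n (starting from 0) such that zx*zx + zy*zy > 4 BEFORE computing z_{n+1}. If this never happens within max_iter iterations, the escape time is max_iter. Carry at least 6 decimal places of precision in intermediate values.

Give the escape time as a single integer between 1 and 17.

Answer: 2

Derivation:
z_0 = 0 + 0i, c = -1.6670 + -0.9880i
Iter 1: z = -1.6670 + -0.9880i, |z|^2 = 3.7550
Iter 2: z = 0.1357 + 2.3060i, |z|^2 = 5.3360
Escaped at iteration 2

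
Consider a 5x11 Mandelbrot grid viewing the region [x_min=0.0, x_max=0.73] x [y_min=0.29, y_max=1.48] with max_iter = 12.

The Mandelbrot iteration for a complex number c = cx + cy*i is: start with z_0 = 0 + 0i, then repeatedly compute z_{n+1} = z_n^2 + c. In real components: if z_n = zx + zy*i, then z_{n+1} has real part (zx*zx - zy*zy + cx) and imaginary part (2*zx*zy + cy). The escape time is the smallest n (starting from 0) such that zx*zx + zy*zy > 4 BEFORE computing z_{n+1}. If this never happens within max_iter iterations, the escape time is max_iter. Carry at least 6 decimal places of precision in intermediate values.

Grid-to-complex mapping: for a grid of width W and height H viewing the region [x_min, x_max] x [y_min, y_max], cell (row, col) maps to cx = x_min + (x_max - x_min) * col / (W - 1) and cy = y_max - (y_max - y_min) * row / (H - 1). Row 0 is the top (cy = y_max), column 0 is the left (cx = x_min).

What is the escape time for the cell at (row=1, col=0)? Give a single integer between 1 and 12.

z_0 = 0 + 0i, c = 0.0000 + 1.3610i
Iter 1: z = 0.0000 + 1.3610i, |z|^2 = 1.8523
Iter 2: z = -1.8523 + 1.3610i, |z|^2 = 5.2834
Escaped at iteration 2

Answer: 2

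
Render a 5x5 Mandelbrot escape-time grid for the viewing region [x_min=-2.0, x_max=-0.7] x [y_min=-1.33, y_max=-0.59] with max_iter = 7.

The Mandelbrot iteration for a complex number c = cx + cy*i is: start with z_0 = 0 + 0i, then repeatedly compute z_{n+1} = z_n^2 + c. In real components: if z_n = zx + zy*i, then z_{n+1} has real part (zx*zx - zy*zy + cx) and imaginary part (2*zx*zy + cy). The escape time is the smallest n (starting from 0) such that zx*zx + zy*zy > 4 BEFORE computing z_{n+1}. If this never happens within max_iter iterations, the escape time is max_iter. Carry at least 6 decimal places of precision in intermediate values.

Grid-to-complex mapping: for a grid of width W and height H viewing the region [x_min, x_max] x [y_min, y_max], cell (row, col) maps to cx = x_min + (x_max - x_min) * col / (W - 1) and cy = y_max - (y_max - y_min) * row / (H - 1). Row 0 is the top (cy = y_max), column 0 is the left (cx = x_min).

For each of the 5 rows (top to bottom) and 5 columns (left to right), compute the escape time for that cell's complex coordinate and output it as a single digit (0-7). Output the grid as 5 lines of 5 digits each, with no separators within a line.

Answer: 13346
13334
12334
11233
11222

Derivation:
(row=0, col=0): c = -2.0000 + -0.5900i → escape time 1
(row=0, col=1): c = -1.6750 + -0.5900i → escape time 3
(row=0, col=2): c = -1.3500 + -0.5900i → escape time 3
(row=0, col=3): c = -1.0250 + -0.5900i → escape time 4
(row=0, col=4): c = -0.7000 + -0.5900i → escape time 6
(row=1, col=0): c = -2.0000 + -0.7750i → escape time 1
(row=1, col=1): c = -1.6750 + -0.7750i → escape time 3
(row=1, col=2): c = -1.3500 + -0.7750i → escape time 3
(row=1, col=3): c = -1.0250 + -0.7750i → escape time 3
(row=1, col=4): c = -0.7000 + -0.7750i → escape time 4
(row=2, col=0): c = -2.0000 + -0.9600i → escape time 1
(row=2, col=1): c = -1.6750 + -0.9600i → escape time 2
(row=2, col=2): c = -1.3500 + -0.9600i → escape time 3
(row=2, col=3): c = -1.0250 + -0.9600i → escape time 3
(row=2, col=4): c = -0.7000 + -0.9600i → escape time 4
(row=3, col=0): c = -2.0000 + -1.1450i → escape time 1
(row=3, col=1): c = -1.6750 + -1.1450i → escape time 1
(row=3, col=2): c = -1.3500 + -1.1450i → escape time 2
(row=3, col=3): c = -1.0250 + -1.1450i → escape time 3
(row=3, col=4): c = -0.7000 + -1.1450i → escape time 3
(row=4, col=0): c = -2.0000 + -1.3300i → escape time 1
(row=4, col=1): c = -1.6750 + -1.3300i → escape time 1
(row=4, col=2): c = -1.3500 + -1.3300i → escape time 2
(row=4, col=3): c = -1.0250 + -1.3300i → escape time 2
(row=4, col=4): c = -0.7000 + -1.3300i → escape time 2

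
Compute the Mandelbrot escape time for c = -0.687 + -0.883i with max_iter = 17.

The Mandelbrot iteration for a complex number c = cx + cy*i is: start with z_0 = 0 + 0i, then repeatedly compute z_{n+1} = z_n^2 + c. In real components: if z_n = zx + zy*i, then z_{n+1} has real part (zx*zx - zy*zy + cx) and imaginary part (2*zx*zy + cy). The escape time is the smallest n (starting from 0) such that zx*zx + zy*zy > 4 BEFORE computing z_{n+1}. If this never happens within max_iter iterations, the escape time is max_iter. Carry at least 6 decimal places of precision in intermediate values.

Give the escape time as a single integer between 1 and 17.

Answer: 4

Derivation:
z_0 = 0 + 0i, c = -0.6870 + -0.8830i
Iter 1: z = -0.6870 + -0.8830i, |z|^2 = 1.2517
Iter 2: z = -0.9947 + 0.3302i, |z|^2 = 1.0985
Iter 3: z = 0.1934 + -1.5400i, |z|^2 = 2.4090
Iter 4: z = -3.0212 + -1.4787i, |z|^2 = 11.3141
Escaped at iteration 4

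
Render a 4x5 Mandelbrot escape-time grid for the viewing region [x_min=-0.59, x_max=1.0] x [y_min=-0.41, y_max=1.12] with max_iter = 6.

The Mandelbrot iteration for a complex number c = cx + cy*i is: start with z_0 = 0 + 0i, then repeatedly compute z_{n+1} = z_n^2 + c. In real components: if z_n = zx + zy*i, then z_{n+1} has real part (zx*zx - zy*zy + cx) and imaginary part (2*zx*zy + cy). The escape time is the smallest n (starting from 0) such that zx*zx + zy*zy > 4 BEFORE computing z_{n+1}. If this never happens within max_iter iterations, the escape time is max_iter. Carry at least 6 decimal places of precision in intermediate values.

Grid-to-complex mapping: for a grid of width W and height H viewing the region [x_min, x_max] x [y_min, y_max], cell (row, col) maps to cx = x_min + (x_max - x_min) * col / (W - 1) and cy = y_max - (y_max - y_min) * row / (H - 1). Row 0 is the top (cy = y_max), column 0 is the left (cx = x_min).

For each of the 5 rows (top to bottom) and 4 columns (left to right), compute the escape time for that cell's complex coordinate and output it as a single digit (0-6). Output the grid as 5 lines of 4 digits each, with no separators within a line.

Answer: 3522
6642
6662
6652
6662

Derivation:
(row=0, col=0): c = -0.5900 + 1.1200i → escape time 3
(row=0, col=1): c = -0.0600 + 1.1200i → escape time 5
(row=0, col=2): c = 0.4700 + 1.1200i → escape time 2
(row=0, col=3): c = 1.0000 + 1.1200i → escape time 2
(row=1, col=0): c = -0.5900 + 0.7375i → escape time 6
(row=1, col=1): c = -0.0600 + 0.7375i → escape time 6
(row=1, col=2): c = 0.4700 + 0.7375i → escape time 4
(row=1, col=3): c = 1.0000 + 0.7375i → escape time 2
(row=2, col=0): c = -0.5900 + 0.3550i → escape time 6
(row=2, col=1): c = -0.0600 + 0.3550i → escape time 6
(row=2, col=2): c = 0.4700 + 0.3550i → escape time 6
(row=2, col=3): c = 1.0000 + 0.3550i → escape time 2
(row=3, col=0): c = -0.5900 + -0.0275i → escape time 6
(row=3, col=1): c = -0.0600 + -0.0275i → escape time 6
(row=3, col=2): c = 0.4700 + -0.0275i → escape time 5
(row=3, col=3): c = 1.0000 + -0.0275i → escape time 2
(row=4, col=0): c = -0.5900 + -0.4100i → escape time 6
(row=4, col=1): c = -0.0600 + -0.4100i → escape time 6
(row=4, col=2): c = 0.4700 + -0.4100i → escape time 6
(row=4, col=3): c = 1.0000 + -0.4100i → escape time 2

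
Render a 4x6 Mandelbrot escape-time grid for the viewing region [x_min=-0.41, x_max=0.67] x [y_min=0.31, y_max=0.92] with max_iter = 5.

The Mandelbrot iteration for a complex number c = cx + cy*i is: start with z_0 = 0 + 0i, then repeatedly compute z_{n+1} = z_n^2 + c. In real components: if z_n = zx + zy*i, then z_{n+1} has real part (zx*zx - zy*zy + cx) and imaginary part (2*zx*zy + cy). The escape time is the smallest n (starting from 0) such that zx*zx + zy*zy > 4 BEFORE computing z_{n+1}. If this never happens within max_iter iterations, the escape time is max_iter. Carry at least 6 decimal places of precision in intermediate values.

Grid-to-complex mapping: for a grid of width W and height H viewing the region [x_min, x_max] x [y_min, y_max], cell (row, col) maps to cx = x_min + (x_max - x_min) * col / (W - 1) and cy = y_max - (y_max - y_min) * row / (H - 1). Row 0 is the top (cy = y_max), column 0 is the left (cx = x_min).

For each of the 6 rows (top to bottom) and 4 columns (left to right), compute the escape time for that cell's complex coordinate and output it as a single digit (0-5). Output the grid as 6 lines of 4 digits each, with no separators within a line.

Answer: 5542
5553
5553
5553
5553
5553

Derivation:
(row=0, col=0): c = -0.4100 + 0.9200i → escape time 5
(row=0, col=1): c = -0.0500 + 0.9200i → escape time 5
(row=0, col=2): c = 0.3100 + 0.9200i → escape time 4
(row=0, col=3): c = 0.6700 + 0.9200i → escape time 2
(row=1, col=0): c = -0.4100 + 0.7980i → escape time 5
(row=1, col=1): c = -0.0500 + 0.7980i → escape time 5
(row=1, col=2): c = 0.3100 + 0.7980i → escape time 5
(row=1, col=3): c = 0.6700 + 0.7980i → escape time 3
(row=2, col=0): c = -0.4100 + 0.6760i → escape time 5
(row=2, col=1): c = -0.0500 + 0.6760i → escape time 5
(row=2, col=2): c = 0.3100 + 0.6760i → escape time 5
(row=2, col=3): c = 0.6700 + 0.6760i → escape time 3
(row=3, col=0): c = -0.4100 + 0.5540i → escape time 5
(row=3, col=1): c = -0.0500 + 0.5540i → escape time 5
(row=3, col=2): c = 0.3100 + 0.5540i → escape time 5
(row=3, col=3): c = 0.6700 + 0.5540i → escape time 3
(row=4, col=0): c = -0.4100 + 0.4320i → escape time 5
(row=4, col=1): c = -0.0500 + 0.4320i → escape time 5
(row=4, col=2): c = 0.3100 + 0.4320i → escape time 5
(row=4, col=3): c = 0.6700 + 0.4320i → escape time 3
(row=5, col=0): c = -0.4100 + 0.3100i → escape time 5
(row=5, col=1): c = -0.0500 + 0.3100i → escape time 5
(row=5, col=2): c = 0.3100 + 0.3100i → escape time 5
(row=5, col=3): c = 0.6700 + 0.3100i → escape time 3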